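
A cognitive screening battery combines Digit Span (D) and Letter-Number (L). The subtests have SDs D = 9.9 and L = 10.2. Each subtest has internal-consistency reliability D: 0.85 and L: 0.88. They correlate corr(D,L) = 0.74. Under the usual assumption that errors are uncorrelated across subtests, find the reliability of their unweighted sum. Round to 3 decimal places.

0.923

Var(D+L) = 9.9² + 10.2² + 2·[9.9·10.2·0.74] = 202.05 + 149.45 = 351.5.
With uncorrelated errors the cross-covariances are all true-score covariance, so they carry over unchanged; only the diagonal terms shrink to ρᵢσᵢ².
True-score variance = [9.9²·0.85 + 10.2²·0.88] + 149.45 = 174.864 + 149.45 = 324.314.
Reliability = 324.314 / 351.5 = 0.923.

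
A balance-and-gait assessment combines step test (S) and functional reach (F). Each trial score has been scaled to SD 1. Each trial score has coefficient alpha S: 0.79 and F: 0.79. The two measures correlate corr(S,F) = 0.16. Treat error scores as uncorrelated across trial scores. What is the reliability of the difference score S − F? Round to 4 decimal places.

Var(S−F) = 1 + 1 − 2·0.16 = 2 − 0.32 = 1.68.
Under uncorrelated errors the observed covariances equal the true-score covariances, so only the own-variance terms attenuate.
True-score variance = [0.79 + 0.79] − 0.32 = 1.58 − 0.32 = 1.26.
Reliability = 1.26 / 1.68 = 0.7500.

0.7500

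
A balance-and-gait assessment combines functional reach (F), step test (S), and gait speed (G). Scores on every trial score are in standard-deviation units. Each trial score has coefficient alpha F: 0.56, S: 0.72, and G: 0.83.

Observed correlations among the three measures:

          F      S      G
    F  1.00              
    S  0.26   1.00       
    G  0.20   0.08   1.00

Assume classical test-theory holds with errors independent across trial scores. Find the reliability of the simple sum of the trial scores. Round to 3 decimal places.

0.782

Var(F+S+G) = 3 + 2·[0.26 + 0.20 + 0.08] = 3 + 1.08 = 4.08.
Because errors are independent across components, Cov(Tᵢ,Tⱼ) = Cov(Xᵢ,Xⱼ); the off-diagonal part of the true-score variance is the same as above.
True-score variance = [0.56 + 0.72 + 0.83] + 1.08 = 2.11 + 1.08 = 3.19.
Reliability = 3.19 / 4.08 = 0.782.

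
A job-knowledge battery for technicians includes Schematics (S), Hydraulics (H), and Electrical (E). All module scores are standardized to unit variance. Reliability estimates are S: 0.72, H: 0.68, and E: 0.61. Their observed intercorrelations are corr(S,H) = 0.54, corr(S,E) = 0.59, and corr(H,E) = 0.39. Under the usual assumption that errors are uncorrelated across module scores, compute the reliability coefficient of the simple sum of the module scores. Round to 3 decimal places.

0.836

Var(S+H+E) = 3 + 2·[0.54 + 0.59 + 0.39] = 3 + 3.04 = 6.04.
With uncorrelated errors the cross-covariances are all true-score covariance, so they carry over unchanged; only the diagonal terms shrink to ρᵢσᵢ².
True-score variance = [0.72 + 0.68 + 0.61] + 3.04 = 2.01 + 3.04 = 5.05.
Reliability = 5.05 / 6.04 = 0.836.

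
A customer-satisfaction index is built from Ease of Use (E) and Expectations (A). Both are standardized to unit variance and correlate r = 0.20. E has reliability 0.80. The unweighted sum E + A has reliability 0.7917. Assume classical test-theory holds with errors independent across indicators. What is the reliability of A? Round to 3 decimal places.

0.700

Var(E+A) = 2 + 2·0.20 = 2.400.
True-score variance = ρ_E + ρ_A + 2·0.20, so 0.7917 = (0.80 + ρ_A + 0.40) / 2.400.
ρ_A = 0.7917·2.400 − 0.80 − 0.40 = 0.700.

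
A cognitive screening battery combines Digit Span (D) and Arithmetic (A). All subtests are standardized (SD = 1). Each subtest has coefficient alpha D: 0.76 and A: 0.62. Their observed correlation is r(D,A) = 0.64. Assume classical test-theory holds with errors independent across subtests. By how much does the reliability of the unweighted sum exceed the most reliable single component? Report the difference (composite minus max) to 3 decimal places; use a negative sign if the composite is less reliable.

Var(sum) = 2 + 1.28 = 3.28; true-score variance = 1.38 + 1.28 = 2.66; composite reliability = 0.8110.
Max component reliability = 0.7600.
Difference = 0.8110 − 0.7600 = 0.051.

0.051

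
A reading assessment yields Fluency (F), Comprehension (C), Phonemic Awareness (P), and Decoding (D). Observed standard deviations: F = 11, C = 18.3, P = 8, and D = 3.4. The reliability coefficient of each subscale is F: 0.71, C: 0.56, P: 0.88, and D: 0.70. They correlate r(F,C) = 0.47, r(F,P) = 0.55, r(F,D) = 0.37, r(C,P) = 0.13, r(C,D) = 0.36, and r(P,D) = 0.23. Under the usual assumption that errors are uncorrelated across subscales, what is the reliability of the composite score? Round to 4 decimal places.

Var(F+C+P+D) = 11² + 18.3² + 8² + 3.4² + 2·[11·18.3·0.47 + 11·8·0.55 + 11·3.4·0.37 + 18.3·8·0.13 + 18.3·3.4·0.36 + 8·3.4·0.23] = 531.45 + 409.072 = 940.522.
Under uncorrelated errors the observed covariances equal the true-score covariances, so only the own-variance terms attenuate.
True-score variance = [11²·0.71 + 18.3²·0.56 + 8²·0.88 + 3.4²·0.70] + 409.072 = 337.86 + 409.072 = 746.933.
Reliability = 746.933 / 940.522 = 0.7942.

0.7942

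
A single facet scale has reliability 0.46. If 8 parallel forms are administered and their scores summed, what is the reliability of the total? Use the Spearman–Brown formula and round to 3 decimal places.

0.872

ρ_k = kρ / (1 + (k−1)ρ) = 8·0.46 / (1 + 7·0.46) = 3.680 / 4.220 = 0.872.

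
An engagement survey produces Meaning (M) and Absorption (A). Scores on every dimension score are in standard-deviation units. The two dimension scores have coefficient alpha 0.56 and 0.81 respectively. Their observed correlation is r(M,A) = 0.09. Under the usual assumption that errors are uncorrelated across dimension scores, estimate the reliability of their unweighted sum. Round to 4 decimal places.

0.7110

Var(M+A) = 2 + 2·[0.09] = 2 + 0.18 = 2.18.
With uncorrelated errors the cross-covariances are all true-score covariance, so they carry over unchanged; only the diagonal terms shrink to ρᵢσᵢ².
True-score variance = [0.56 + 0.81] + 0.18 = 1.37 + 0.18 = 1.55.
Reliability = 1.55 / 2.18 = 0.7110.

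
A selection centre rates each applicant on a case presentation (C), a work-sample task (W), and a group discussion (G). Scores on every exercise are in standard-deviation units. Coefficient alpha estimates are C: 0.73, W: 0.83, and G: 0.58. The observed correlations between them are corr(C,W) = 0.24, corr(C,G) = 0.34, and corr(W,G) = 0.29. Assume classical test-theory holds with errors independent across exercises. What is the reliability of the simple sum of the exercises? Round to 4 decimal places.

Var(C+W+G) = 3 + 2·[0.24 + 0.34 + 0.29] = 3 + 1.74 = 4.74.
Under uncorrelated errors the observed covariances equal the true-score covariances, so only the own-variance terms attenuate.
True-score variance = [0.73 + 0.83 + 0.58] + 1.74 = 2.14 + 1.74 = 3.88.
Reliability = 3.88 / 4.74 = 0.8186.

0.8186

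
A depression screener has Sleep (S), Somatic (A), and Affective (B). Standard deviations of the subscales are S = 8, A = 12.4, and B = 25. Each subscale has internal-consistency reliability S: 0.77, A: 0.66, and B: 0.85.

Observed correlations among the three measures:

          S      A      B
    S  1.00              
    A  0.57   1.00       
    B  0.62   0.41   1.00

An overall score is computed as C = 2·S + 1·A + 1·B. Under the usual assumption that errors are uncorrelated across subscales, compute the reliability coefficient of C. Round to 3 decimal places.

0.898

Var(C) = 2²·8² + 12.4² + 25² + 2·[2·8·12.4·0.57 + 2·8·25·0.62 + 12.4·25·0.41] = 1034.76 + 976.376 = 2011.14.
With uncorrelated errors the cross-covariances are all true-score covariance, so they carry over unchanged; only the diagonal terms shrink to ρᵢσᵢ².
True-score variance = [2²·8²·0.77 + 12.4²·0.66 + 25²·0.85] + 976.376 = 829.852 + 976.376 = 1806.23.
Reliability = 1806.23 / 2011.14 = 0.898.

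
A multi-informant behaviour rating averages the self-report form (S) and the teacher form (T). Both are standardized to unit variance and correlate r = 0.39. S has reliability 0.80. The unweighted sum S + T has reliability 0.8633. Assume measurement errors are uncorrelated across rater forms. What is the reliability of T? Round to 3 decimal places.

Var(S+T) = 2 + 2·0.39 = 2.780.
True-score variance = ρ_S + ρ_T + 2·0.39, so 0.8633 = (0.80 + ρ_T + 0.78) / 2.780.
ρ_T = 0.8633·2.780 − 0.80 − 0.78 = 0.820.

0.820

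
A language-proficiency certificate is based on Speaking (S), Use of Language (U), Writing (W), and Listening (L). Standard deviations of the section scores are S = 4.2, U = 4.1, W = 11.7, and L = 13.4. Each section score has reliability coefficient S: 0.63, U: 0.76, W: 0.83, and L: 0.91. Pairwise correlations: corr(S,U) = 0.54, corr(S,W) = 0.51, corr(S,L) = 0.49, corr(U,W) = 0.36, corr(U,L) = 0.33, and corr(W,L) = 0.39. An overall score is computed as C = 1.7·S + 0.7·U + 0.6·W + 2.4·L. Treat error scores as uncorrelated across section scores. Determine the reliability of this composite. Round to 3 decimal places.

Var(C) = 1.7²·4.2² + 0.7²·4.1² + 0.6²·11.7² + 2.4²·13.4² + 2·[1.19·4.2·4.1·0.54 + 1.02·4.2·11.7·0.51 + 4.08·4.2·13.4·0.49 + 0.42·4.1·11.7·0.36 + 1.68·4.1·13.4·0.33 + 1.44·11.7·13.4·0.39] = 1142.76 + 549.805 = 1692.57.
Because errors are independent across components, Cov(Tᵢ,Tⱼ) = Cov(Xᵢ,Xⱼ); the off-diagonal part of the true-score variance is the same as above.
True-score variance = [1.7²·4.2²·0.63 + 0.7²·4.1²·0.76 + 0.6²·11.7²·0.83 + 2.4²·13.4²·0.91] + 549.805 = 1020.46 + 549.805 = 1570.27.
Reliability = 1570.27 / 1692.57 = 0.928.

0.928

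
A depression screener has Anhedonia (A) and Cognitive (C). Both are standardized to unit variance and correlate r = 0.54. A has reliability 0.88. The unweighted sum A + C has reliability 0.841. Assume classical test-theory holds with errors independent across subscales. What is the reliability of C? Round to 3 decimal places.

0.630

Var(A+C) = 2 + 2·0.54 = 3.080.
True-score variance = ρ_A + ρ_C + 2·0.54, so 0.841 = (0.88 + ρ_C + 1.08) / 3.080.
ρ_C = 0.841·3.080 − 0.88 − 1.08 = 0.630.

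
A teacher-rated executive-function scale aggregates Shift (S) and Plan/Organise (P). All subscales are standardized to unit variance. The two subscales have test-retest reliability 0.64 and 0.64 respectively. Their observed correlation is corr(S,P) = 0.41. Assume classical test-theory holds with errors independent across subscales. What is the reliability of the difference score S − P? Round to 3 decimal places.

0.390

Var(S−P) = 1 + 1 − 2·0.41 = 2 − 0.82 = 1.18.
Because errors are independent across components, Cov(Tᵢ,Tⱼ) = Cov(Xᵢ,Xⱼ); the off-diagonal part of the true-score variance is the same as above.
True-score variance = [0.64 + 0.64] − 0.82 = 1.28 − 0.82 = 0.46.
Reliability = 0.46 / 1.18 = 0.390.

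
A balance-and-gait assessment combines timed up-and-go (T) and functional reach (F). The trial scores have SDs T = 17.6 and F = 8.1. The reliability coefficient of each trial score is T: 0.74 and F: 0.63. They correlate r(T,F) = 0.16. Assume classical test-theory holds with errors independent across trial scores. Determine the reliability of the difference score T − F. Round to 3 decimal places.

0.682

Var(T−F) = 17.6² + 8.1² − 2·17.6·8.1·0.16 = 375.37 − 45.6192 = 329.751.
Because errors are independent across components, Cov(Tᵢ,Tⱼ) = Cov(Xᵢ,Xⱼ); the off-diagonal part of the true-score variance is the same as above.
True-score variance = [17.6²·0.74 + 8.1²·0.63] − 45.6192 = 270.557 − 45.6192 = 224.938.
Reliability = 224.938 / 329.751 = 0.682.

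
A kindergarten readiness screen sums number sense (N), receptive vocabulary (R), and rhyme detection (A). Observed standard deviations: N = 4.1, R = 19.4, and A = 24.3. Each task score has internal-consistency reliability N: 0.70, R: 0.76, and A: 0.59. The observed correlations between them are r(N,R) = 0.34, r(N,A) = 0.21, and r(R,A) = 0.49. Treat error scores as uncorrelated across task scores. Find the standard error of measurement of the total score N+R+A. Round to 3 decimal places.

Var(total) = 983.66 + 557.923 = 1541.58.
True-score variance = 646.19 + 557.923 = 1204.11, so reliability = 0.7811.
Error variance = 1541.58 − 1204.11 = 337.47; SEM = √337.47 = 18.370.

18.370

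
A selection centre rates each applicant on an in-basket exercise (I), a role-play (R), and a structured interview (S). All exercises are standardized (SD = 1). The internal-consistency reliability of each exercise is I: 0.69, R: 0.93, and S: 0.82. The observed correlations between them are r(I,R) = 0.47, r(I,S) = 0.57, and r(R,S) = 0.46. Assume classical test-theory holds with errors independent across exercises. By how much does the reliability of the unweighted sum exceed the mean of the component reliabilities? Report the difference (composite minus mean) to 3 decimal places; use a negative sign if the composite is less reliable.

Var(sum) = 3 + 3 = 6; true-score variance = 2.44 + 3 = 5.44; composite reliability = 0.9067.
Mean component reliability = 0.8133.
Difference = 0.9067 − 0.8133 = 0.093.

0.093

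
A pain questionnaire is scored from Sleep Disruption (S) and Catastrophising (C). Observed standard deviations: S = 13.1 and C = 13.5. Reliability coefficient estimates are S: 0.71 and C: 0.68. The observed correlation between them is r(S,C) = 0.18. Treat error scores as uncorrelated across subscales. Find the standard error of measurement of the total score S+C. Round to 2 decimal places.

Var(total) = 353.86 + 63.666 = 417.526.
True-score variance = 245.773 + 63.666 = 309.439, so reliability = 0.7411.
Error variance = 417.526 − 309.439 = 108.087; SEM = √108.087 = 10.40.

10.40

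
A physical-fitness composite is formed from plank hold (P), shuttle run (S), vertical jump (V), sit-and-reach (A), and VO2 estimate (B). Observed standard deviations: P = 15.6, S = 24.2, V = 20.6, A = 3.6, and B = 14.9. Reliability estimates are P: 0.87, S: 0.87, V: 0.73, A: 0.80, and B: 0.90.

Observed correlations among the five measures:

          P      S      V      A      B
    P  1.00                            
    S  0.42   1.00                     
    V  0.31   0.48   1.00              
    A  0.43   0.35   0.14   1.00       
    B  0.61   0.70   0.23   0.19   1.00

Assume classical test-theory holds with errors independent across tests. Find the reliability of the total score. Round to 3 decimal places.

Var(P+S+V+A+B) = 15.6² + 24.2² + 20.6² + 3.6² + 14.9² + 2·[15.6·24.2·0.42 + 15.6·20.6·0.31 + 15.6·3.6·0.43 + 15.6·14.9·0.61 + 24.2·20.6·0.48 + 24.2·3.6·0.35 + 24.2·14.9·0.70 + 20.6·3.6·0.14 + 20.6·14.9·0.23 + 3.6·14.9·0.19] = 1488.33 + 2074.95 = 3563.28.
Because errors are independent across components, Cov(Tᵢ,Tⱼ) = Cov(Xᵢ,Xⱼ); the off-diagonal part of the true-score variance is the same as above.
True-score variance = [15.6²·0.87 + 24.2²·0.87 + 20.6²·0.73 + 3.6²·0.80 + 14.9²·0.90] + 2074.95 = 1241.19 + 2074.95 = 3316.14.
Reliability = 3316.14 / 3563.28 = 0.931.

0.931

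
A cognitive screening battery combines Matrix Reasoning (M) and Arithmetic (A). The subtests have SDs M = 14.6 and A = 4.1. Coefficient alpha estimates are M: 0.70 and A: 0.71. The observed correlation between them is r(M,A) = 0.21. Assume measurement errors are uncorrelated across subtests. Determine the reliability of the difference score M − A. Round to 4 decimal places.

Var(M−A) = 14.6² + 4.1² − 2·14.6·4.1·0.21 = 229.97 − 25.1412 = 204.829.
With uncorrelated errors the cross-covariances are all true-score covariance, so they carry over unchanged; only the diagonal terms shrink to ρᵢσᵢ².
True-score variance = [14.6²·0.70 + 4.1²·0.71] − 25.1412 = 161.147 − 25.1412 = 136.006.
Reliability = 136.006 / 204.829 = 0.6640.

0.6640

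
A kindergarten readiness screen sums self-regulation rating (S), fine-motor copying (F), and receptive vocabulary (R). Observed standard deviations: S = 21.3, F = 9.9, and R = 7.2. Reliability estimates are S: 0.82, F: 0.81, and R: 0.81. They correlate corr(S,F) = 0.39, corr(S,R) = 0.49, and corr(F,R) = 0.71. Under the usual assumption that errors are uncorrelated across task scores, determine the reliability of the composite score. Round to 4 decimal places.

Var(S+F+R) = 21.3² + 9.9² + 7.2² + 2·[21.3·9.9·0.39 + 21.3·7.2·0.49 + 9.9·7.2·0.71] = 603.54 + 415.989 = 1019.53.
With uncorrelated errors the cross-covariances are all true-score covariance, so they carry over unchanged; only the diagonal terms shrink to ρᵢσᵢ².
True-score variance = [21.3²·0.82 + 9.9²·0.81 + 7.2²·0.81] + 415.989 = 493.404 + 415.989 = 909.393.
Reliability = 909.393 / 1019.53 = 0.8920.

0.8920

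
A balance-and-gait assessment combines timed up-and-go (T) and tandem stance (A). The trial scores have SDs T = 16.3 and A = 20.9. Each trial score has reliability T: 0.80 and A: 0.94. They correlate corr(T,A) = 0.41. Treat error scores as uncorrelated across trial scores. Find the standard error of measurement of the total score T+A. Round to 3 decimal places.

Var(total) = 702.5 + 279.349 = 981.849.
True-score variance = 623.153 + 279.349 = 902.503, so reliability = 0.9192.
Error variance = 981.849 − 902.503 = 79.3466; SEM = √79.3466 = 8.908.

8.908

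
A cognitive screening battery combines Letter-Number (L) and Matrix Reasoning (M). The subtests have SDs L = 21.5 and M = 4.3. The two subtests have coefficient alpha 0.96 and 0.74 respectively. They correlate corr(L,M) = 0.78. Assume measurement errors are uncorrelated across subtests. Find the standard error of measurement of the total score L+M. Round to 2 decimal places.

Var(total) = 480.74 + 144.222 = 624.962.
True-score variance = 457.443 + 144.222 = 601.665, so reliability = 0.9627.
Error variance = 624.962 − 601.665 = 23.2974; SEM = √23.2974 = 4.83.

4.83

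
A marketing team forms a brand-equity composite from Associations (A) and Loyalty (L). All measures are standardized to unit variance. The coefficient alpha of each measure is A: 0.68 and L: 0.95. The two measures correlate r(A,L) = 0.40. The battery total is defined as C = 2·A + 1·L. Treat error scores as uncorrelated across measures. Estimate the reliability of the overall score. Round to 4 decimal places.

Var(C) = 2² + 1 + 2·[2·0.40] = 5 + 1.6 = 6.6.
With uncorrelated errors the cross-covariances are all true-score covariance, so they carry over unchanged; only the diagonal terms shrink to ρᵢσᵢ².
True-score variance = [2²·0.68 + 0.95] + 1.6 = 3.67 + 1.6 = 5.27.
Reliability = 5.27 / 6.6 = 0.7985.

0.7985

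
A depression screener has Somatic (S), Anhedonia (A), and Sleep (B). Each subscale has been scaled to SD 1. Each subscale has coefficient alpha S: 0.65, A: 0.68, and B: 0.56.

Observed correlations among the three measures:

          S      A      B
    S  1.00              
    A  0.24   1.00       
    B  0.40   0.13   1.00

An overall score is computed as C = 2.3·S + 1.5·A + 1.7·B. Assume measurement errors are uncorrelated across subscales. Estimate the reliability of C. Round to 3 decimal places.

0.758

Var(C) = 2.3² + 1.5² + 1.7² + 2·[3.45·0.24 + 3.91·0.40 + 2.55·0.13] = 10.43 + 5.447 = 15.877.
Because errors are independent across components, Cov(Tᵢ,Tⱼ) = Cov(Xᵢ,Xⱼ); the off-diagonal part of the true-score variance is the same as above.
True-score variance = [2.3²·0.65 + 1.5²·0.68 + 1.7²·0.56] + 5.447 = 6.5869 + 5.447 = 12.0339.
Reliability = 12.0339 / 15.877 = 0.758.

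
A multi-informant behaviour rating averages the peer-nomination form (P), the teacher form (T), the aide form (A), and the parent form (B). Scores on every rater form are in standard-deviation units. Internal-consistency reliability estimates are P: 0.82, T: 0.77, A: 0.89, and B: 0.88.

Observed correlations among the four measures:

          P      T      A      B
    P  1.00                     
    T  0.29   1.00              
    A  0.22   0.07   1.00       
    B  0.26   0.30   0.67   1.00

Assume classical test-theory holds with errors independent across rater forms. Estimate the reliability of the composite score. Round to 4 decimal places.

0.9160

Var(P+T+A+B) = 4 + 2·[0.29 + 0.22 + 0.26 + 0.07 + 0.30 + 0.67] = 4 + 3.62 = 7.62.
Under uncorrelated errors the observed covariances equal the true-score covariances, so only the own-variance terms attenuate.
True-score variance = [0.82 + 0.77 + 0.89 + 0.88] + 3.62 = 3.36 + 3.62 = 6.98.
Reliability = 6.98 / 7.62 = 0.9160.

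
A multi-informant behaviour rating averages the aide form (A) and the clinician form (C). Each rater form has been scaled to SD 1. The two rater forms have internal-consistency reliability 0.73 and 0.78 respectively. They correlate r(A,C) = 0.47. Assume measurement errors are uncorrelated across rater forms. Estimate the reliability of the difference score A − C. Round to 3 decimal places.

0.538

Var(A−C) = 1 + 1 − 2·0.47 = 2 − 0.94 = 1.06.
Because errors are independent across components, Cov(Tᵢ,Tⱼ) = Cov(Xᵢ,Xⱼ); the off-diagonal part of the true-score variance is the same as above.
True-score variance = [0.73 + 0.78] − 0.94 = 1.51 − 0.94 = 0.57.
Reliability = 0.57 / 1.06 = 0.538.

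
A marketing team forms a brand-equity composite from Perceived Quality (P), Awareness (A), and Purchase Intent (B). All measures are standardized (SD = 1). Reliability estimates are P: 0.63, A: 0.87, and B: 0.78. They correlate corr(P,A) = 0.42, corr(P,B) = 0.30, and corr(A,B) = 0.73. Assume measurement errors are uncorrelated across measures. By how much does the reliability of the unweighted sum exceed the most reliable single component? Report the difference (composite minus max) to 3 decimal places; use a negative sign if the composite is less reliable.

Var(sum) = 3 + 2.9 = 5.9; true-score variance = 2.28 + 2.9 = 5.18; composite reliability = 0.8780.
Max component reliability = 0.8700.
Difference = 0.8780 − 0.8700 = 0.008.

0.008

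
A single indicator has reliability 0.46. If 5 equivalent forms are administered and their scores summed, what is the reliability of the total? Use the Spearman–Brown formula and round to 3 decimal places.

ρ_k = kρ / (1 + (k−1)ρ) = 5·0.46 / (1 + 4·0.46) = 2.300 / 2.840 = 0.810.

0.810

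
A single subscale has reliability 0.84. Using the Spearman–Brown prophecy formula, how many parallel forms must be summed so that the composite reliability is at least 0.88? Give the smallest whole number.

2

k ≥ ρ*(1−ρ₁)/(ρ₁(1−ρ*)) = 0.88·0.16 / (0.84·0.12) = 1.397.
Smallest integer k = 2.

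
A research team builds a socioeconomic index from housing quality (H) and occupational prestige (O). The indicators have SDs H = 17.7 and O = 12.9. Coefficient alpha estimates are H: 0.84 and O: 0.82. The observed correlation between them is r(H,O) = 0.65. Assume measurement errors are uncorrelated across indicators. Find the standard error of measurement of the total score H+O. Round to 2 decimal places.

Var(total) = 479.7 + 296.829 = 776.529.
True-score variance = 399.62 + 296.829 = 696.449, so reliability = 0.8969.
Error variance = 776.529 − 696.449 = 80.0802; SEM = √80.0802 = 8.95.

8.95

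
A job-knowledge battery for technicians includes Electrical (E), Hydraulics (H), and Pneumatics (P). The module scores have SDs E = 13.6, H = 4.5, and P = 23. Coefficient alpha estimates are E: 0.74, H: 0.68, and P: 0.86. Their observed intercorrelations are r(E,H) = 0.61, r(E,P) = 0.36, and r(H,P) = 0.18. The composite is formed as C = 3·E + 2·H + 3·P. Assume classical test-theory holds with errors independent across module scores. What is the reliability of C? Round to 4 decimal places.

Var(C) = 3²·13.6² + 2²·4.5² + 3²·23² + 2·[6·13.6·4.5·0.61 + 9·13.6·23·0.36 + 6·4.5·23·0.18] = 6506.64 + 2698.49 = 9205.13.
Under uncorrelated errors the observed covariances equal the true-score covariances, so only the own-variance terms attenuate.
True-score variance = [3²·13.6²·0.74 + 2²·4.5²·0.68 + 3²·23²·0.86] + 2698.49 = 5381.37 + 2698.49 = 8079.86.
Reliability = 8079.86 / 9205.13 = 0.8778.

0.8778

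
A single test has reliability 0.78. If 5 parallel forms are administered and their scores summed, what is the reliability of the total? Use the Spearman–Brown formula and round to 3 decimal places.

0.947

ρ_k = kρ / (1 + (k−1)ρ) = 5·0.78 / (1 + 4·0.78) = 3.900 / 4.120 = 0.947.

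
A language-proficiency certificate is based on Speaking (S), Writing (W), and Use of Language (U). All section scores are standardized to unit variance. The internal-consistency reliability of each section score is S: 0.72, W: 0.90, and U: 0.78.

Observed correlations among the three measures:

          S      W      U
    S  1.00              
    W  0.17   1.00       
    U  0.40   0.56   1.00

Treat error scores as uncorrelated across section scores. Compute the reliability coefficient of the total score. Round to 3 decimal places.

Var(S+W+U) = 3 + 2·[0.17 + 0.40 + 0.56] = 3 + 2.26 = 5.26.
Under uncorrelated errors the observed covariances equal the true-score covariances, so only the own-variance terms attenuate.
True-score variance = [0.72 + 0.90 + 0.78] + 2.26 = 2.4 + 2.26 = 4.66.
Reliability = 4.66 / 5.26 = 0.886.

0.886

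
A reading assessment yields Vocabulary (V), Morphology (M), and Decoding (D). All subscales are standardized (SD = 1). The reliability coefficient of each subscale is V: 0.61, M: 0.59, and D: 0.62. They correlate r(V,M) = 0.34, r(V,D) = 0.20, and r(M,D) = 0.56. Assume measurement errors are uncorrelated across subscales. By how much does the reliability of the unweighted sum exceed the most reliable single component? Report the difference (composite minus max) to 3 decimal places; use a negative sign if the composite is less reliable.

0.153

Var(sum) = 3 + 2.2 = 5.2; true-score variance = 1.82 + 2.2 = 4.02; composite reliability = 0.7731.
Max component reliability = 0.6200.
Difference = 0.7731 − 0.6200 = 0.153.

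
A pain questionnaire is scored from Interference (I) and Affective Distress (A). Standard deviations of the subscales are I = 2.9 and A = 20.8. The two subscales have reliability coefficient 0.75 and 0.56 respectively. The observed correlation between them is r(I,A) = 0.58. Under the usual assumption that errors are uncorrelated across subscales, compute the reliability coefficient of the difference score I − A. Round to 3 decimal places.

0.481

Var(I−A) = 2.9² + 20.8² − 2·2.9·20.8·0.58 = 441.05 − 69.9712 = 371.079.
With uncorrelated errors the cross-covariances are all true-score covariance, so they carry over unchanged; only the diagonal terms shrink to ρᵢσᵢ².
True-score variance = [2.9²·0.75 + 20.8²·0.56] − 69.9712 = 248.586 − 69.9712 = 178.615.
Reliability = 178.615 / 371.079 = 0.481.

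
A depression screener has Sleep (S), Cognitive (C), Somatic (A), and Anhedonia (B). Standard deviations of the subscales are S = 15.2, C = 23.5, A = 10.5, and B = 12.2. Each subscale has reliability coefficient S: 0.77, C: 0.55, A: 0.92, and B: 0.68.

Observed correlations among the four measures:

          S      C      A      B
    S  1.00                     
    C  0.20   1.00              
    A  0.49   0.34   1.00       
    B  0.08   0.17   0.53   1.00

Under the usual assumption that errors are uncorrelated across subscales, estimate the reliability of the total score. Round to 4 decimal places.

Var(S+C+A+B) = 15.2² + 23.5² + 10.5² + 12.2² + 2·[15.2·23.5·0.20 + 15.2·10.5·0.49 + 15.2·12.2·0.08 + 23.5·10.5·0.34 + 23.5·12.2·0.17 + 10.5·12.2·0.53] = 1042.38 + 730.012 = 1772.39.
With uncorrelated errors the cross-covariances are all true-score covariance, so they carry over unchanged; only the diagonal terms shrink to ρᵢσᵢ².
True-score variance = [15.2²·0.77 + 23.5²·0.55 + 10.5²·0.92 + 12.2²·0.68] + 730.012 = 684.279 + 730.012 = 1414.29.
Reliability = 1414.29 / 1772.39 = 0.7980.

0.7980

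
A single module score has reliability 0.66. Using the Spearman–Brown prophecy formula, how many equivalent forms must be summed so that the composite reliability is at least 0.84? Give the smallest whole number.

k ≥ ρ*(1−ρ₁)/(ρ₁(1−ρ*)) = 0.84·0.34 / (0.66·0.16) = 2.705.
Smallest integer k = 3.

3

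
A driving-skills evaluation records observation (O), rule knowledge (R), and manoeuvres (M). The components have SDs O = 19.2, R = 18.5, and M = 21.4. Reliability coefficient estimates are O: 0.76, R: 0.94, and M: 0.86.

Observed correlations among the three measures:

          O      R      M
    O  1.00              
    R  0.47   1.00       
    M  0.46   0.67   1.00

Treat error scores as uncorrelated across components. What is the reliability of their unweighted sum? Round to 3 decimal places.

0.928

Var(O+R+M) = 19.2² + 18.5² + 21.4² + 2·[19.2·18.5·0.47 + 19.2·21.4·0.46 + 18.5·21.4·0.67] = 1168.85 + 1242.4 = 2411.25.
Because errors are independent across components, Cov(Tᵢ,Tⱼ) = Cov(Xᵢ,Xⱼ); the off-diagonal part of the true-score variance is the same as above.
True-score variance = [19.2²·0.76 + 18.5²·0.94 + 21.4²·0.86] + 1242.4 = 995.727 + 1242.4 = 2238.13.
Reliability = 2238.13 / 2411.25 = 0.928.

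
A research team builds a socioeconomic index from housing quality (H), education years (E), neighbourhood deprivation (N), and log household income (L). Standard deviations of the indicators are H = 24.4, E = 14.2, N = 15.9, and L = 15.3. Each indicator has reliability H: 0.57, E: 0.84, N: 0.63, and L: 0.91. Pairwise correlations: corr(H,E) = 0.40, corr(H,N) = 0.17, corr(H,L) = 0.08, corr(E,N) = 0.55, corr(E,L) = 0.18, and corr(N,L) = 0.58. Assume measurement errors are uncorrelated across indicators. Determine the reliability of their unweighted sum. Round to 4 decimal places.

Var(H+E+N+L) = 24.4² + 14.2² + 15.9² + 15.3² + 2·[24.4·14.2·0.40 + 24.4·15.9·0.17 + 24.4·15.3·0.08 + 14.2·15.9·0.55 + 14.2·15.3·0.18 + 15.9·15.3·0.58] = 1283.9 + 1077.59 = 2361.49.
Because errors are independent across components, Cov(Tᵢ,Tⱼ) = Cov(Xᵢ,Xⱼ); the off-diagonal part of the true-score variance is the same as above.
True-score variance = [24.4²·0.57 + 14.2²·0.84 + 15.9²·0.63 + 15.3²·0.91] + 1077.59 = 881.025 + 1077.59 = 1958.61.
Reliability = 1958.61 / 2361.49 = 0.8294.

0.8294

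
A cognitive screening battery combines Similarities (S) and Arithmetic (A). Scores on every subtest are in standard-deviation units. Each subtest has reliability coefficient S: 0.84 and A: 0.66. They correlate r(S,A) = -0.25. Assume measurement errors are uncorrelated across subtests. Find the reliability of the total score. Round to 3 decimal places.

0.667

Var(S+A) = 2 + 2·[(-0.25)] = 2 − 0.5 = 1.5.
Because errors are independent across components, Cov(Tᵢ,Tⱼ) = Cov(Xᵢ,Xⱼ); the off-diagonal part of the true-score variance is the same as above.
True-score variance = [0.84 + 0.66] − 0.5 = 1.5 − 0.5 = 1.
Reliability = 1 / 1.5 = 0.667.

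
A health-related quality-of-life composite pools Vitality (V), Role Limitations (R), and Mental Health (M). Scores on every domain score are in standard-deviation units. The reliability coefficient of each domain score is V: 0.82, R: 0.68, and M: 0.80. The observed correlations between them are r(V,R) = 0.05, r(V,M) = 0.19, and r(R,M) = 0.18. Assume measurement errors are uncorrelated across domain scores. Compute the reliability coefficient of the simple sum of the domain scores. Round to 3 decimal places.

Var(V+R+M) = 3 + 2·[0.05 + 0.19 + 0.18] = 3 + 0.84 = 3.84.
Under uncorrelated errors the observed covariances equal the true-score covariances, so only the own-variance terms attenuate.
True-score variance = [0.82 + 0.68 + 0.80] + 0.84 = 2.3 + 0.84 = 3.14.
Reliability = 3.14 / 3.84 = 0.818.

0.818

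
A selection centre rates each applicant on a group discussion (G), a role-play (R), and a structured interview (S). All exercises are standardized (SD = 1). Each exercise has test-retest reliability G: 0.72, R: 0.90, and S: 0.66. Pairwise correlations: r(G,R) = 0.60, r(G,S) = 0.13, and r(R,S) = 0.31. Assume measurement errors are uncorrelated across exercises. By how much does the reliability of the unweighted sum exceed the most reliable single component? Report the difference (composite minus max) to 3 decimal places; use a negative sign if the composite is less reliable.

Var(sum) = 3 + 2.08 = 5.08; true-score variance = 2.28 + 2.08 = 4.36; composite reliability = 0.8583.
Max component reliability = 0.9000.
Difference = 0.8583 − 0.9000 = -0.042.

-0.042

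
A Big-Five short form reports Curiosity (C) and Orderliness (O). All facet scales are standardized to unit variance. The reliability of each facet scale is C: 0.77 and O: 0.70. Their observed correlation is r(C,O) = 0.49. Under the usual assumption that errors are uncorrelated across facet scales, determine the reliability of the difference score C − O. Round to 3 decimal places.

0.480

Var(C−O) = 1 + 1 − 2·0.49 = 2 − 0.98 = 1.02.
With uncorrelated errors the cross-covariances are all true-score covariance, so they carry over unchanged; only the diagonal terms shrink to ρᵢσᵢ².
True-score variance = [0.77 + 0.70] − 0.98 = 1.47 − 0.98 = 0.49.
Reliability = 0.49 / 1.02 = 0.480.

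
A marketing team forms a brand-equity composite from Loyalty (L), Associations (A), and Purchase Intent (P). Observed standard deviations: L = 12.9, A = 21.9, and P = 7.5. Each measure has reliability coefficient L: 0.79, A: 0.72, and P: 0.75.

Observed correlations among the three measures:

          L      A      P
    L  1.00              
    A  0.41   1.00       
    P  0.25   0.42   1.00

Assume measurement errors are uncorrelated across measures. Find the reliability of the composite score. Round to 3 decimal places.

0.836

Var(L+A+P) = 12.9² + 21.9² + 7.5² + 2·[12.9·21.9·0.41 + 12.9·7.5·0.25 + 21.9·7.5·0.42] = 702.27 + 418.003 = 1120.27.
Because errors are independent across components, Cov(Tᵢ,Tⱼ) = Cov(Xᵢ,Xⱼ); the off-diagonal part of the true-score variance is the same as above.
True-score variance = [12.9²·0.79 + 21.9²·0.72 + 7.5²·0.75] + 418.003 = 518.971 + 418.003 = 936.974.
Reliability = 936.974 / 1120.27 = 0.836.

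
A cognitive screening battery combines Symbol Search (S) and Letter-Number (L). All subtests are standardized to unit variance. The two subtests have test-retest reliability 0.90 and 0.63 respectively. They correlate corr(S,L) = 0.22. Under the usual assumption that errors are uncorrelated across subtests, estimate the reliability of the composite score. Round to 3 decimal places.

Var(S+L) = 2 + 2·[0.22] = 2 + 0.44 = 2.44.
With uncorrelated errors the cross-covariances are all true-score covariance, so they carry over unchanged; only the diagonal terms shrink to ρᵢσᵢ².
True-score variance = [0.90 + 0.63] + 0.44 = 1.53 + 0.44 = 1.97.
Reliability = 1.97 / 2.44 = 0.807.

0.807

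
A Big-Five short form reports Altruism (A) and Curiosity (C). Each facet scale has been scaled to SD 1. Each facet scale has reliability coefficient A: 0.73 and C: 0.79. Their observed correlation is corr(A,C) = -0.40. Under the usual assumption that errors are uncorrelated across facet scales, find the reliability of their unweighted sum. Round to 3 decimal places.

Var(A+C) = 2 + 2·[(-0.40)] = 2 − 0.8 = 1.2.
Because errors are independent across components, Cov(Tᵢ,Tⱼ) = Cov(Xᵢ,Xⱼ); the off-diagonal part of the true-score variance is the same as above.
True-score variance = [0.73 + 0.79] − 0.8 = 1.52 − 0.8 = 0.72.
Reliability = 0.72 / 1.2 = 0.600.

0.600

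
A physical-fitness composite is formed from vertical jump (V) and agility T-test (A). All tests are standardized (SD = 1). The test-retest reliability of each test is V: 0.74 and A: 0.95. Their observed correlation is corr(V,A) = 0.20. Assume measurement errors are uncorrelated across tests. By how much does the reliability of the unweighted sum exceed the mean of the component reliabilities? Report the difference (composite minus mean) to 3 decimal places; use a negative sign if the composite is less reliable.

Var(sum) = 2 + 0.4 = 2.4; true-score variance = 1.69 + 0.4 = 2.09; composite reliability = 0.8708.
Mean component reliability = 0.8450.
Difference = 0.8708 − 0.8450 = 0.026.

0.026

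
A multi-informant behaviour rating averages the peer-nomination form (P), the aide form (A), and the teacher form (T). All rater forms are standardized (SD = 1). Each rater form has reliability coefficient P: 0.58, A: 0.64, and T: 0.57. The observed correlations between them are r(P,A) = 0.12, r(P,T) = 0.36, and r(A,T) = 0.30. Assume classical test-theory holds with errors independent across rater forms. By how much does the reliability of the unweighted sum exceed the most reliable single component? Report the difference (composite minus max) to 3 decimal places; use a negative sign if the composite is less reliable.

0.095

Var(sum) = 3 + 1.56 = 4.56; true-score variance = 1.79 + 1.56 = 3.35; composite reliability = 0.7346.
Max component reliability = 0.6400.
Difference = 0.7346 − 0.6400 = 0.095.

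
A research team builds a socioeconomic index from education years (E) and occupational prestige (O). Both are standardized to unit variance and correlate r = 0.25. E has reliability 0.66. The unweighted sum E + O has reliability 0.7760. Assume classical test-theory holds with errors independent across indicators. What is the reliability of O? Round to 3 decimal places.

Var(E+O) = 2 + 2·0.25 = 2.500.
True-score variance = ρ_E + ρ_O + 2·0.25, so 0.7760 = (0.66 + ρ_O + 0.50) / 2.500.
ρ_O = 0.7760·2.500 − 0.66 − 0.50 = 0.780.

0.780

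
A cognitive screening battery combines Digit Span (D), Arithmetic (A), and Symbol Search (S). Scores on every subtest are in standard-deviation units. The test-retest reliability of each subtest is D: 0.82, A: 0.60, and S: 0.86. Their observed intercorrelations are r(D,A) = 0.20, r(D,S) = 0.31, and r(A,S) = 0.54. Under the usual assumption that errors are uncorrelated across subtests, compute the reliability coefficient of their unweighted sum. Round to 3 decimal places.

Var(D+A+S) = 3 + 2·[0.20 + 0.31 + 0.54] = 3 + 2.1 = 5.1.
Under uncorrelated errors the observed covariances equal the true-score covariances, so only the own-variance terms attenuate.
True-score variance = [0.82 + 0.60 + 0.86] + 2.1 = 2.28 + 2.1 = 4.38.
Reliability = 4.38 / 5.1 = 0.859.

0.859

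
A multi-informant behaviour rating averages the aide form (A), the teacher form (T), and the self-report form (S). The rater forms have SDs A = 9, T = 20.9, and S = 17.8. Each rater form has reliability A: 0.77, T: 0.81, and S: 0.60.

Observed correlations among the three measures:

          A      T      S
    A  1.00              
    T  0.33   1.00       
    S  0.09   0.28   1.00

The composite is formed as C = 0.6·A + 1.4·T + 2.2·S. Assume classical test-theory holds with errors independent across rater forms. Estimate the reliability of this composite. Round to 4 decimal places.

Var(C) = 0.6²·9² + 1.4²·20.9² + 2.2²·17.8² + 2·[0.84·9·20.9·0.33 + 1.32·9·17.8·0.09 + 3.08·20.9·17.8·0.28] = 2418.81 + 784.006 = 3202.82.
With uncorrelated errors the cross-covariances are all true-score covariance, so they carry over unchanged; only the diagonal terms shrink to ρᵢσᵢ².
True-score variance = [0.6²·9²·0.77 + 1.4²·20.9²·0.81 + 2.2²·17.8²·0.60] + 784.006 = 1636.04 + 784.006 = 2420.04.
Reliability = 2420.04 / 3202.82 = 0.7556.

0.7556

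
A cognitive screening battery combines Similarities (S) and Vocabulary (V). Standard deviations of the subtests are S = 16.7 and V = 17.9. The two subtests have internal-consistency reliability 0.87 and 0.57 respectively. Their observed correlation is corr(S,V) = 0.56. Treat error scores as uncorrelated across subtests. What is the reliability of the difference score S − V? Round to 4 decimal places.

Var(S−V) = 16.7² + 17.9² − 2·16.7·17.9·0.56 = 599.3 − 334.802 = 264.498.
Because errors are independent across components, Cov(Tᵢ,Tⱼ) = Cov(Xᵢ,Xⱼ); the off-diagonal part of the true-score variance is the same as above.
True-score variance = [16.7²·0.87 + 17.9²·0.57] − 334.802 = 425.268 − 334.802 = 90.4664.
Reliability = 90.4664 / 264.498 = 0.3420.

0.3420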